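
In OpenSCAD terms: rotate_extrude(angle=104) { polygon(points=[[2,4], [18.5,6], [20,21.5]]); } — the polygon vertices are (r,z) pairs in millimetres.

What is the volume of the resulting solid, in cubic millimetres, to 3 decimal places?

Volume = 3096.746 mm³

Profile (r,z), 3 vertices: (2,4) (18.5,6) (20,21.5)
edge 0: (2,4)→(18.5,6)  cross = 2·6 − 18.5·4 = -62.0000; (r_i+r_j)·cross = 20.5·-62.0000 = -1271.0000
edge 1: (18.5,6)→(20,21.5)  cross = 18.5·21.5 − 20·6 = 277.7500; (r_i+r_j)·cross = 38.5·277.7500 = 10693.3750
edge 2: (20,21.5)→(2,4)  cross = 20·4 − 2·21.5 = 37.0000; (r_i+r_j)·cross = 22·37.0000 = 814.0000
Σcross = 252.7500 → A = |Σcross|/2 = 126.3750 mm²
Σ(r_i+r_j)·cross = 10236.3750 → first moment M = |Σ|/6 = 1706.0625
R_c = M/A = 1706.0625/126.3750 = 13.5000 mm
θ = 104° = 1.815142 rad
V = θ·R_c·A = 1.815142·13.5000·126.3750 = 3096.746 mm³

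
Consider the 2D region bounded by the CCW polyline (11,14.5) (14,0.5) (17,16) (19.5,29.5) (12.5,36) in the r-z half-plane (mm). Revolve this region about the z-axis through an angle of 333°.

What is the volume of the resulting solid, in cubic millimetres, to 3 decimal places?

Profile (r,z), 5 vertices: (11,14.5) (14,0.5) (17,16) (19.5,29.5) (12.5,36)
edge 0: (11,14.5)→(14,0.5)  cross = 11·0.5 − 14·14.5 = -197.5000; (r_i+r_j)·cross = 25·-197.5000 = -4937.5000
edge 1: (14,0.5)→(17,16)  cross = 14·16 − 17·0.5 = 215.5000; (r_i+r_j)·cross = 31·215.5000 = 6680.5000
edge 2: (17,16)→(19.5,29.5)  cross = 17·29.5 − 19.5·16 = 189.5000; (r_i+r_j)·cross = 36.5·189.5000 = 6916.7500
edge 3: (19.5,29.5)→(12.5,36)  cross = 19.5·36 − 12.5·29.5 = 333.2500; (r_i+r_j)·cross = 32·333.2500 = 10664.0000
edge 4: (12.5,36)→(11,14.5)  cross = 12.5·14.5 − 11·36 = -214.7500; (r_i+r_j)·cross = 23.5·-214.7500 = -5046.6250
Σcross = 326.0000 → A = |Σcross|/2 = 163.0000 mm²
Σ(r_i+r_j)·cross = 14277.1250 → first moment M = |Σ|/6 = 2379.5208
R_c = M/A = 2379.5208/163.0000 = 14.5983 mm
θ = 333° = 5.811946 rad
V = θ·R_c·A = 5.811946·14.5983·163.0000 = 13829.648 mm³

Volume = 13829.648 mm³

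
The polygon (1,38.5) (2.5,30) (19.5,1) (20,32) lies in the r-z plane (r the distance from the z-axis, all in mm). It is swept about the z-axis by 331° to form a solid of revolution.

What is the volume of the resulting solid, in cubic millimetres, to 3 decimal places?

Volume = 25331.477 mm³

Profile (r,z), 4 vertices: (1,38.5) (2.5,30) (19.5,1) (20,32)
edge 0: (1,38.5)→(2.5,30)  cross = 1·30 − 2.5·38.5 = -66.2500; (r_i+r_j)·cross = 3.5·-66.2500 = -231.8750
edge 1: (2.5,30)→(19.5,1)  cross = 2.5·1 − 19.5·30 = -582.5000; (r_i+r_j)·cross = 22·-582.5000 = -12815.0000
edge 2: (19.5,1)→(20,32)  cross = 19.5·32 − 20·1 = 604.0000; (r_i+r_j)·cross = 39.5·604.0000 = 23858.0000
edge 3: (20,32)→(1,38.5)  cross = 20·38.5 − 1·32 = 738.0000; (r_i+r_j)·cross = 21·738.0000 = 15498.0000
Σcross = 693.2500 → A = |Σcross|/2 = 346.6250 mm²
Σ(r_i+r_j)·cross = 26309.1250 → first moment M = |Σ|/6 = 4384.8542
R_c = M/A = 4384.8542/346.6250 = 12.6501 mm
θ = 331° = 5.777040 rad
V = θ·R_c·A = 5.777040·12.6501·346.6250 = 25331.477 mm³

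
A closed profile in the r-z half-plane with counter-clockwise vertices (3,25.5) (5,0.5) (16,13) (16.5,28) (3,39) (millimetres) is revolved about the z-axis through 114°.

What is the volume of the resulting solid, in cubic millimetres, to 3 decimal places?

Profile (r,z), 5 vertices: (3,25.5) (5,0.5) (16,13) (16.5,28) (3,39)
edge 0: (3,25.5)→(5,0.5)  cross = 3·0.5 − 5·25.5 = -126.0000; (r_i+r_j)·cross = 8·-126.0000 = -1008.0000
edge 1: (5,0.5)→(16,13)  cross = 5·13 − 16·0.5 = 57.0000; (r_i+r_j)·cross = 21·57.0000 = 1197.0000
edge 2: (16,13)→(16.5,28)  cross = 16·28 − 16.5·13 = 233.5000; (r_i+r_j)·cross = 32.5·233.5000 = 7588.7500
edge 3: (16.5,28)→(3,39)  cross = 16.5·39 − 3·28 = 559.5000; (r_i+r_j)·cross = 19.5·559.5000 = 10910.2500
edge 4: (3,39)→(3,25.5)  cross = 3·25.5 − 3·39 = -40.5000; (r_i+r_j)·cross = 6·-40.5000 = -243.0000
Σcross = 683.5000 → A = |Σcross|/2 = 341.7500 mm²
Σ(r_i+r_j)·cross = 18445.0000 → first moment M = |Σ|/6 = 3074.1667
R_c = M/A = 3074.1667/341.7500 = 8.9954 mm
θ = 114° = 1.989675 rad
V = θ·R_c·A = 1.989675·8.9954·341.7500 = 6116.594 mm³

Volume = 6116.594 mm³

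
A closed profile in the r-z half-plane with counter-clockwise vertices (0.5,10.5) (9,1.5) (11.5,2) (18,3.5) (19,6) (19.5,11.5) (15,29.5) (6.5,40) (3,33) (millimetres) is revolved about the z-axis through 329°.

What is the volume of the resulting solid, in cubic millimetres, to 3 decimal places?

Profile (r,z), 9 vertices: (0.5,10.5) (9,1.5) (11.5,2) (18,3.5) (19,6) (19.5,11.5) (15,29.5) (6.5,40) (3,33)
edge 0: (0.5,10.5)→(9,1.5)  cross = 0.5·1.5 − 9·10.5 = -93.7500; (r_i+r_j)·cross = 9.5·-93.7500 = -890.6250
edge 1: (9,1.5)→(11.5,2)  cross = 9·2 − 11.5·1.5 = 0.7500; (r_i+r_j)·cross = 20.5·0.7500 = 15.3750
edge 2: (11.5,2)→(18,3.5)  cross = 11.5·3.5 − 18·2 = 4.2500; (r_i+r_j)·cross = 29.5·4.2500 = 125.3750
edge 3: (18,3.5)→(19,6)  cross = 18·6 − 19·3.5 = 41.5000; (r_i+r_j)·cross = 37·41.5000 = 1535.5000
edge 4: (19,6)→(19.5,11.5)  cross = 19·11.5 − 19.5·6 = 101.5000; (r_i+r_j)·cross = 38.5·101.5000 = 3907.7500
edge 5: (19.5,11.5)→(15,29.5)  cross = 19.5·29.5 − 15·11.5 = 402.7500; (r_i+r_j)·cross = 34.5·402.7500 = 13894.8750
edge 6: (15,29.5)→(6.5,40)  cross = 15·40 − 6.5·29.5 = 408.2500; (r_i+r_j)·cross = 21.5·408.2500 = 8777.3750
edge 7: (6.5,40)→(3,33)  cross = 6.5·33 − 3·40 = 94.5000; (r_i+r_j)·cross = 9.5·94.5000 = 897.7500
edge 8: (3,33)→(0.5,10.5)  cross = 3·10.5 − 0.5·33 = 15.0000; (r_i+r_j)·cross = 3.5·15.0000 = 52.5000
Σcross = 974.7500 → A = |Σcross|/2 = 487.3750 mm²
Σ(r_i+r_j)·cross = 28315.8750 → first moment M = |Σ|/6 = 4719.3125
R_c = M/A = 4719.3125/487.3750 = 9.6831 mm
θ = 329° = 5.742133 rad
V = θ·R_c·A = 5.742133·9.6831·487.3750 = 27098.921 mm³

Volume = 27098.921 mm³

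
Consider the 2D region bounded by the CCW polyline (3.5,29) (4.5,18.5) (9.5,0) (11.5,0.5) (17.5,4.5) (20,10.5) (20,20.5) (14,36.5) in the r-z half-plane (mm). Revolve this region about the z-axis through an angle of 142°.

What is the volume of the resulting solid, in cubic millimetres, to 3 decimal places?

Profile (r,z), 8 vertices: (3.5,29) (4.5,18.5) (9.5,0) (11.5,0.5) (17.5,4.5) (20,10.5) (20,20.5) (14,36.5)
edge 0: (3.5,29)→(4.5,18.5)  cross = 3.5·18.5 − 4.5·29 = -65.7500; (r_i+r_j)·cross = 8·-65.7500 = -526.0000
edge 1: (4.5,18.5)→(9.5,0)  cross = 4.5·0 − 9.5·18.5 = -175.7500; (r_i+r_j)·cross = 14·-175.7500 = -2460.5000
edge 2: (9.5,0)→(11.5,0.5)  cross = 9.5·0.5 − 11.5·0 = 4.7500; (r_i+r_j)·cross = 21·4.7500 = 99.7500
edge 3: (11.5,0.5)→(17.5,4.5)  cross = 11.5·4.5 − 17.5·0.5 = 43.0000; (r_i+r_j)·cross = 29·43.0000 = 1247.0000
edge 4: (17.5,4.5)→(20,10.5)  cross = 17.5·10.5 − 20·4.5 = 93.7500; (r_i+r_j)·cross = 37.5·93.7500 = 3515.6250
edge 5: (20,10.5)→(20,20.5)  cross = 20·20.5 − 20·10.5 = 200.0000; (r_i+r_j)·cross = 40·200.0000 = 8000.0000
edge 6: (20,20.5)→(14,36.5)  cross = 20·36.5 − 14·20.5 = 443.0000; (r_i+r_j)·cross = 34·443.0000 = 15062.0000
edge 7: (14,36.5)→(3.5,29)  cross = 14·29 − 3.5·36.5 = 278.2500; (r_i+r_j)·cross = 17.5·278.2500 = 4869.3750
Σcross = 821.2500 → A = |Σcross|/2 = 410.6250 mm²
Σ(r_i+r_j)·cross = 29807.2500 → first moment M = |Σ|/6 = 4967.8750
R_c = M/A = 4967.8750/410.6250 = 12.0983 mm
θ = 142° = 2.478368 rad
V = θ·R_c·A = 2.478368·12.0983·410.6250 = 12312.220 mm³

Volume = 12312.220 mm³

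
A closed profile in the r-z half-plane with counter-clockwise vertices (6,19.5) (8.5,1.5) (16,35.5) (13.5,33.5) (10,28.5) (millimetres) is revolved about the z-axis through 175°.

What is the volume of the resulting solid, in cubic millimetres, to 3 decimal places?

Profile (r,z), 5 vertices: (6,19.5) (8.5,1.5) (16,35.5) (13.5,33.5) (10,28.5)
edge 0: (6,19.5)→(8.5,1.5)  cross = 6·1.5 − 8.5·19.5 = -156.7500; (r_i+r_j)·cross = 14.5·-156.7500 = -2272.8750
edge 1: (8.5,1.5)→(16,35.5)  cross = 8.5·35.5 − 16·1.5 = 277.7500; (r_i+r_j)·cross = 24.5·277.7500 = 6804.8750
edge 2: (16,35.5)→(13.5,33.5)  cross = 16·33.5 − 13.5·35.5 = 56.7500; (r_i+r_j)·cross = 29.5·56.7500 = 1674.1250
edge 3: (13.5,33.5)→(10,28.5)  cross = 13.5·28.5 − 10·33.5 = 49.7500; (r_i+r_j)·cross = 23.5·49.7500 = 1169.1250
edge 4: (10,28.5)→(6,19.5)  cross = 10·19.5 − 6·28.5 = 24.0000; (r_i+r_j)·cross = 16·24.0000 = 384.0000
Σcross = 251.5000 → A = |Σcross|/2 = 125.7500 mm²
Σ(r_i+r_j)·cross = 7759.2500 → first moment M = |Σ|/6 = 1293.2083
R_c = M/A = 1293.2083/125.7500 = 10.2840 mm
θ = 175° = 3.054326 rad
V = θ·R_c·A = 3.054326·10.2840·125.7500 = 3949.880 mm³

Volume = 3949.880 mm³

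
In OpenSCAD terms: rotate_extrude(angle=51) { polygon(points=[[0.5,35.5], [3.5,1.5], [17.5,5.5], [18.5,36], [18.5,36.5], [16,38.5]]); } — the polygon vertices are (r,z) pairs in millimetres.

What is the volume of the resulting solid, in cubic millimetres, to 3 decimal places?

Profile (r,z), 6 vertices: (0.5,35.5) (3.5,1.5) (17.5,5.5) (18.5,36) (18.5,36.5) (16,38.5)
edge 0: (0.5,35.5)→(3.5,1.5)  cross = 0.5·1.5 − 3.5·35.5 = -123.5000; (r_i+r_j)·cross = 4·-123.5000 = -494.0000
edge 1: (3.5,1.5)→(17.5,5.5)  cross = 3.5·5.5 − 17.5·1.5 = -7.0000; (r_i+r_j)·cross = 21·-7.0000 = -147.0000
edge 2: (17.5,5.5)→(18.5,36)  cross = 17.5·36 − 18.5·5.5 = 528.2500; (r_i+r_j)·cross = 36·528.2500 = 19017.0000
edge 3: (18.5,36)→(18.5,36.5)  cross = 18.5·36.5 − 18.5·36 = 9.2500; (r_i+r_j)·cross = 37·9.2500 = 342.2500
edge 4: (18.5,36.5)→(16,38.5)  cross = 18.5·38.5 − 16·36.5 = 128.2500; (r_i+r_j)·cross = 34.5·128.2500 = 4424.6250
edge 5: (16,38.5)→(0.5,35.5)  cross = 16·35.5 − 0.5·38.5 = 548.7500; (r_i+r_j)·cross = 16.5·548.7500 = 9054.3750
Σcross = 1084.0000 → A = |Σcross|/2 = 542.0000 mm²
Σ(r_i+r_j)·cross = 32197.2500 → first moment M = |Σ|/6 = 5366.2083
R_c = M/A = 5366.2083/542.0000 = 9.9008 mm
θ = 51° = 0.890118 rad
V = θ·R_c·A = 0.890118·9.9008·542.0000 = 4776.558 mm³

Volume = 4776.558 mm³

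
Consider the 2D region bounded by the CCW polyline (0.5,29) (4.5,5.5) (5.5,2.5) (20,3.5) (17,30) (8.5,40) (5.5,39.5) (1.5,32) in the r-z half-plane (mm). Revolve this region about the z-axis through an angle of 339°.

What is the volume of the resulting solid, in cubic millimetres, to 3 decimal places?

Volume = 31275.374 mm³

Profile (r,z), 8 vertices: (0.5,29) (4.5,5.5) (5.5,2.5) (20,3.5) (17,30) (8.5,40) (5.5,39.5) (1.5,32)
edge 0: (0.5,29)→(4.5,5.5)  cross = 0.5·5.5 − 4.5·29 = -127.7500; (r_i+r_j)·cross = 5·-127.7500 = -638.7500
edge 1: (4.5,5.5)→(5.5,2.5)  cross = 4.5·2.5 − 5.5·5.5 = -19.0000; (r_i+r_j)·cross = 10·-19.0000 = -190.0000
edge 2: (5.5,2.5)→(20,3.5)  cross = 5.5·3.5 − 20·2.5 = -30.7500; (r_i+r_j)·cross = 25.5·-30.7500 = -784.1250
edge 3: (20,3.5)→(17,30)  cross = 20·30 − 17·3.5 = 540.5000; (r_i+r_j)·cross = 37·540.5000 = 19998.5000
edge 4: (17,30)→(8.5,40)  cross = 17·40 − 8.5·30 = 425.0000; (r_i+r_j)·cross = 25.5·425.0000 = 10837.5000
edge 5: (8.5,40)→(5.5,39.5)  cross = 8.5·39.5 − 5.5·40 = 115.7500; (r_i+r_j)·cross = 14·115.7500 = 1620.5000
edge 6: (5.5,39.5)→(1.5,32)  cross = 5.5·32 − 1.5·39.5 = 116.7500; (r_i+r_j)·cross = 7·116.7500 = 817.2500
edge 7: (1.5,32)→(0.5,29)  cross = 1.5·29 − 0.5·32 = 27.5000; (r_i+r_j)·cross = 2·27.5000 = 55.0000
Σcross = 1048.0000 → A = |Σcross|/2 = 524.0000 mm²
Σ(r_i+r_j)·cross = 31715.8750 → first moment M = |Σ|/6 = 5285.9792
R_c = M/A = 5285.9792/524.0000 = 10.0877 mm
θ = 339° = 5.916666 rad
V = θ·R_c·A = 5.916666·10.0877·524.0000 = 31275.374 mm³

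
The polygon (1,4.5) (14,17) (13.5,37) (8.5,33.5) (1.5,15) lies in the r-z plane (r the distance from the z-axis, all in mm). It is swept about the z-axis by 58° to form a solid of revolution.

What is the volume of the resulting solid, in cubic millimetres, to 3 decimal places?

Volume = 1860.274 mm³

Profile (r,z), 5 vertices: (1,4.5) (14,17) (13.5,37) (8.5,33.5) (1.5,15)
edge 0: (1,4.5)→(14,17)  cross = 1·17 − 14·4.5 = -46.0000; (r_i+r_j)·cross = 15·-46.0000 = -690.0000
edge 1: (14,17)→(13.5,37)  cross = 14·37 − 13.5·17 = 288.5000; (r_i+r_j)·cross = 27.5·288.5000 = 7933.7500
edge 2: (13.5,37)→(8.5,33.5)  cross = 13.5·33.5 − 8.5·37 = 137.7500; (r_i+r_j)·cross = 22·137.7500 = 3030.5000
edge 3: (8.5,33.5)→(1.5,15)  cross = 8.5·15 − 1.5·33.5 = 77.2500; (r_i+r_j)·cross = 10·77.2500 = 772.5000
edge 4: (1.5,15)→(1,4.5)  cross = 1.5·4.5 − 1·15 = -8.2500; (r_i+r_j)·cross = 2.5·-8.2500 = -20.6250
Σcross = 449.2500 → A = |Σcross|/2 = 224.6250 mm²
Σ(r_i+r_j)·cross = 11026.1250 → first moment M = |Σ|/6 = 1837.6875
R_c = M/A = 1837.6875/224.6250 = 8.1811 mm
θ = 58° = 1.012291 rad
V = θ·R_c·A = 1.012291·8.1811·224.6250 = 1860.274 mm³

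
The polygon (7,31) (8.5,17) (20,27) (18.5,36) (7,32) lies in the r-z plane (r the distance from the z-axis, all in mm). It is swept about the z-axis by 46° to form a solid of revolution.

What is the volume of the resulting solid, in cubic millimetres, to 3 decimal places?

Profile (r,z), 5 vertices: (7,31) (8.5,17) (20,27) (18.5,36) (7,32)
edge 0: (7,31)→(8.5,17)  cross = 7·17 − 8.5·31 = -144.5000; (r_i+r_j)·cross = 15.5·-144.5000 = -2239.7500
edge 1: (8.5,17)→(20,27)  cross = 8.5·27 − 20·17 = -110.5000; (r_i+r_j)·cross = 28.5·-110.5000 = -3149.2500
edge 2: (20,27)→(18.5,36)  cross = 20·36 − 18.5·27 = 220.5000; (r_i+r_j)·cross = 38.5·220.5000 = 8489.2500
edge 3: (18.5,36)→(7,32)  cross = 18.5·32 − 7·36 = 340.0000; (r_i+r_j)·cross = 25.5·340.0000 = 8670.0000
edge 4: (7,32)→(7,31)  cross = 7·31 − 7·32 = -7.0000; (r_i+r_j)·cross = 14·-7.0000 = -98.0000
Σcross = 298.5000 → A = |Σcross|/2 = 149.2500 mm²
Σ(r_i+r_j)·cross = 11672.2500 → first moment M = |Σ|/6 = 1945.3750
R_c = M/A = 1945.3750/149.2500 = 13.0343 mm
θ = 46° = 0.802851 rad
V = θ·R_c·A = 0.802851·13.0343·149.2500 = 1561.847 mm³

Volume = 1561.847 mm³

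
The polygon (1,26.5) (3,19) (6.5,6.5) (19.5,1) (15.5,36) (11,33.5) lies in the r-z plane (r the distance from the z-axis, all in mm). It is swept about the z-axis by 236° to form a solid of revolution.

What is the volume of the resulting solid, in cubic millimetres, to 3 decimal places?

Volume = 17871.641 mm³

Profile (r,z), 6 vertices: (1,26.5) (3,19) (6.5,6.5) (19.5,1) (15.5,36) (11,33.5)
edge 0: (1,26.5)→(3,19)  cross = 1·19 − 3·26.5 = -60.5000; (r_i+r_j)·cross = 4·-60.5000 = -242.0000
edge 1: (3,19)→(6.5,6.5)  cross = 3·6.5 − 6.5·19 = -104.0000; (r_i+r_j)·cross = 9.5·-104.0000 = -988.0000
edge 2: (6.5,6.5)→(19.5,1)  cross = 6.5·1 − 19.5·6.5 = -120.2500; (r_i+r_j)·cross = 26·-120.2500 = -3126.5000
edge 3: (19.5,1)→(15.5,36)  cross = 19.5·36 − 15.5·1 = 686.5000; (r_i+r_j)·cross = 35·686.5000 = 24027.5000
edge 4: (15.5,36)→(11,33.5)  cross = 15.5·33.5 − 11·36 = 123.2500; (r_i+r_j)·cross = 26.5·123.2500 = 3266.1250
edge 5: (11,33.5)→(1,26.5)  cross = 11·26.5 − 1·33.5 = 258.0000; (r_i+r_j)·cross = 12·258.0000 = 3096.0000
Σcross = 783.0000 → A = |Σcross|/2 = 391.5000 mm²
Σ(r_i+r_j)·cross = 26033.1250 → first moment M = |Σ|/6 = 4338.8542
R_c = M/A = 4338.8542/391.5000 = 11.0826 mm
θ = 236° = 4.118977 rad
V = θ·R_c·A = 4.118977·11.0826·391.5000 = 17871.641 mm³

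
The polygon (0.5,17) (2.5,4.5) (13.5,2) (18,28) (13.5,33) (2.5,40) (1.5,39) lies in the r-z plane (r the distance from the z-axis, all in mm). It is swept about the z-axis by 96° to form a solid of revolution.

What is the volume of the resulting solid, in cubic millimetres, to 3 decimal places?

Volume = 6714.980 mm³

Profile (r,z), 7 vertices: (0.5,17) (2.5,4.5) (13.5,2) (18,28) (13.5,33) (2.5,40) (1.5,39)
edge 0: (0.5,17)→(2.5,4.5)  cross = 0.5·4.5 − 2.5·17 = -40.2500; (r_i+r_j)·cross = 3·-40.2500 = -120.7500
edge 1: (2.5,4.5)→(13.5,2)  cross = 2.5·2 − 13.5·4.5 = -55.7500; (r_i+r_j)·cross = 16·-55.7500 = -892.0000
edge 2: (13.5,2)→(18,28)  cross = 13.5·28 − 18·2 = 342.0000; (r_i+r_j)·cross = 31.5·342.0000 = 10773.0000
edge 3: (18,28)→(13.5,33)  cross = 18·33 − 13.5·28 = 216.0000; (r_i+r_j)·cross = 31.5·216.0000 = 6804.0000
edge 4: (13.5,33)→(2.5,40)  cross = 13.5·40 − 2.5·33 = 457.5000; (r_i+r_j)·cross = 16·457.5000 = 7320.0000
edge 5: (2.5,40)→(1.5,39)  cross = 2.5·39 − 1.5·40 = 37.5000; (r_i+r_j)·cross = 4·37.5000 = 150.0000
edge 6: (1.5,39)→(0.5,17)  cross = 1.5·17 − 0.5·39 = 6.0000; (r_i+r_j)·cross = 2·6.0000 = 12.0000
Σcross = 963.0000 → A = |Σcross|/2 = 481.5000 mm²
Σ(r_i+r_j)·cross = 24046.2500 → first moment M = |Σ|/6 = 4007.7083
R_c = M/A = 4007.7083/481.5000 = 8.3234 mm
θ = 96° = 1.675516 rad
V = θ·R_c·A = 1.675516·8.3234·481.5000 = 6714.980 mm³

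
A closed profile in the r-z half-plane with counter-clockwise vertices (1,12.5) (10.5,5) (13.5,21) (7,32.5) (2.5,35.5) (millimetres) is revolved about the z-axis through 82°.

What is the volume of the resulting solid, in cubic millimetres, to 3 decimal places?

Volume = 2331.614 mm³

Profile (r,z), 5 vertices: (1,12.5) (10.5,5) (13.5,21) (7,32.5) (2.5,35.5)
edge 0: (1,12.5)→(10.5,5)  cross = 1·5 − 10.5·12.5 = -126.2500; (r_i+r_j)·cross = 11.5·-126.2500 = -1451.8750
edge 1: (10.5,5)→(13.5,21)  cross = 10.5·21 − 13.5·5 = 153.0000; (r_i+r_j)·cross = 24·153.0000 = 3672.0000
edge 2: (13.5,21)→(7,32.5)  cross = 13.5·32.5 − 7·21 = 291.7500; (r_i+r_j)·cross = 20.5·291.7500 = 5980.8750
edge 3: (7,32.5)→(2.5,35.5)  cross = 7·35.5 − 2.5·32.5 = 167.2500; (r_i+r_j)·cross = 9.5·167.2500 = 1588.8750
edge 4: (2.5,35.5)→(1,12.5)  cross = 2.5·12.5 − 1·35.5 = -4.2500; (r_i+r_j)·cross = 3.5·-4.2500 = -14.8750
Σcross = 481.5000 → A = |Σcross|/2 = 240.7500 mm²
Σ(r_i+r_j)·cross = 9775.0000 → first moment M = |Σ|/6 = 1629.1667
R_c = M/A = 1629.1667/240.7500 = 6.7670 mm
θ = 82° = 1.431170 rad
V = θ·R_c·A = 1.431170·6.7670·240.7500 = 2331.614 mm³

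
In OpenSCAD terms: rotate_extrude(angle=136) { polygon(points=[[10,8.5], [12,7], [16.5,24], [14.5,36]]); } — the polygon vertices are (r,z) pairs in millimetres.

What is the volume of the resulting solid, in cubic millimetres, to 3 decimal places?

Profile (r,z), 4 vertices: (10,8.5) (12,7) (16.5,24) (14.5,36)
edge 0: (10,8.5)→(12,7)  cross = 10·7 − 12·8.5 = -32.0000; (r_i+r_j)·cross = 22·-32.0000 = -704.0000
edge 1: (12,7)→(16.5,24)  cross = 12·24 − 16.5·7 = 172.5000; (r_i+r_j)·cross = 28.5·172.5000 = 4916.2500
edge 2: (16.5,24)→(14.5,36)  cross = 16.5·36 − 14.5·24 = 246.0000; (r_i+r_j)·cross = 31·246.0000 = 7626.0000
edge 3: (14.5,36)→(10,8.5)  cross = 14.5·8.5 − 10·36 = -236.7500; (r_i+r_j)·cross = 24.5·-236.7500 = -5800.3750
Σcross = 149.7500 → A = |Σcross|/2 = 74.8750 mm²
Σ(r_i+r_j)·cross = 6037.8750 → first moment M = |Σ|/6 = 1006.3125
R_c = M/A = 1006.3125/74.8750 = 13.4399 mm
θ = 136° = 2.373648 rad
V = θ·R_c·A = 2.373648·13.4399·74.8750 = 2388.631 mm³

Volume = 2388.631 mm³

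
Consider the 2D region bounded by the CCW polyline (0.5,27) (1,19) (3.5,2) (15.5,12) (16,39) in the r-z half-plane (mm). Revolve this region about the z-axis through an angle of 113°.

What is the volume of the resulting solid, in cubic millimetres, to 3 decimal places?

Profile (r,z), 5 vertices: (0.5,27) (1,19) (3.5,2) (15.5,12) (16,39)
edge 0: (0.5,27)→(1,19)  cross = 0.5·19 − 1·27 = -17.5000; (r_i+r_j)·cross = 1.5·-17.5000 = -26.2500
edge 1: (1,19)→(3.5,2)  cross = 1·2 − 3.5·19 = -64.5000; (r_i+r_j)·cross = 4.5·-64.5000 = -290.2500
edge 2: (3.5,2)→(15.5,12)  cross = 3.5·12 − 15.5·2 = 11.0000; (r_i+r_j)·cross = 19·11.0000 = 209.0000
edge 3: (15.5,12)→(16,39)  cross = 15.5·39 − 16·12 = 412.5000; (r_i+r_j)·cross = 31.5·412.5000 = 12993.7500
edge 4: (16,39)→(0.5,27)  cross = 16·27 − 0.5·39 = 412.5000; (r_i+r_j)·cross = 16.5·412.5000 = 6806.2500
Σcross = 754.0000 → A = |Σcross|/2 = 377.0000 mm²
Σ(r_i+r_j)·cross = 19692.5000 → first moment M = |Σ|/6 = 3282.0833
R_c = M/A = 3282.0833/377.0000 = 8.7058 mm
θ = 113° = 1.972222 rad
V = θ·R_c·A = 1.972222·8.7058·377.0000 = 6472.997 mm³

Volume = 6472.997 mm³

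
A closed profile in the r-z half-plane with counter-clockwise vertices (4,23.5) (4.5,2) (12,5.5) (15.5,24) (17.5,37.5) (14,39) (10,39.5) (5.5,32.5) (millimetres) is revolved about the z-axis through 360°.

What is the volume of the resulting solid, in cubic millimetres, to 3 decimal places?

Volume = 21587.585 mm³

Profile (r,z), 8 vertices: (4,23.5) (4.5,2) (12,5.5) (15.5,24) (17.5,37.5) (14,39) (10,39.5) (5.5,32.5)
edge 0: (4,23.5)→(4.5,2)  cross = 4·2 − 4.5·23.5 = -97.7500; (r_i+r_j)·cross = 8.5·-97.7500 = -830.8750
edge 1: (4.5,2)→(12,5.5)  cross = 4.5·5.5 − 12·2 = 0.7500; (r_i+r_j)·cross = 16.5·0.7500 = 12.3750
edge 2: (12,5.5)→(15.5,24)  cross = 12·24 − 15.5·5.5 = 202.7500; (r_i+r_j)·cross = 27.5·202.7500 = 5575.6250
edge 3: (15.5,24)→(17.5,37.5)  cross = 15.5·37.5 − 17.5·24 = 161.2500; (r_i+r_j)·cross = 33·161.2500 = 5321.2500
edge 4: (17.5,37.5)→(14,39)  cross = 17.5·39 − 14·37.5 = 157.5000; (r_i+r_j)·cross = 31.5·157.5000 = 4961.2500
edge 5: (14,39)→(10,39.5)  cross = 14·39.5 − 10·39 = 163.0000; (r_i+r_j)·cross = 24·163.0000 = 3912.0000
edge 6: (10,39.5)→(5.5,32.5)  cross = 10·32.5 − 5.5·39.5 = 107.7500; (r_i+r_j)·cross = 15.5·107.7500 = 1670.1250
edge 7: (5.5,32.5)→(4,23.5)  cross = 5.5·23.5 − 4·32.5 = -0.7500; (r_i+r_j)·cross = 9.5·-0.7500 = -7.1250
Σcross = 694.5000 → A = |Σcross|/2 = 347.2500 mm²
Σ(r_i+r_j)·cross = 20614.6250 → first moment M = |Σ|/6 = 3435.7708
R_c = M/A = 3435.7708/347.2500 = 9.8942 mm
θ = 360° = 6.283185 rad
V = θ·R_c·A = 6.283185·9.8942·347.2500 = 21587.585 mm³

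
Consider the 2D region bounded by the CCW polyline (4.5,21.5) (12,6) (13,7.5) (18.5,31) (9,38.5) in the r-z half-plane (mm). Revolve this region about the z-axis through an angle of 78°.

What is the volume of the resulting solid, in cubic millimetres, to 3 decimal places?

Profile (r,z), 5 vertices: (4.5,21.5) (12,6) (13,7.5) (18.5,31) (9,38.5)
edge 0: (4.5,21.5)→(12,6)  cross = 4.5·6 − 12·21.5 = -231.0000; (r_i+r_j)·cross = 16.5·-231.0000 = -3811.5000
edge 1: (12,6)→(13,7.5)  cross = 12·7.5 − 13·6 = 12.0000; (r_i+r_j)·cross = 25·12.0000 = 300.0000
edge 2: (13,7.5)→(18.5,31)  cross = 13·31 − 18.5·7.5 = 264.2500; (r_i+r_j)·cross = 31.5·264.2500 = 8323.8750
edge 3: (18.5,31)→(9,38.5)  cross = 18.5·38.5 − 9·31 = 433.2500; (r_i+r_j)·cross = 27.5·433.2500 = 11914.3750
edge 4: (9,38.5)→(4.5,21.5)  cross = 9·21.5 − 4.5·38.5 = 20.2500; (r_i+r_j)·cross = 13.5·20.2500 = 273.3750
Σcross = 498.7500 → A = |Σcross|/2 = 249.3750 mm²
Σ(r_i+r_j)·cross = 17000.1250 → first moment M = |Σ|/6 = 2833.3542
R_c = M/A = 2833.3542/249.3750 = 11.3618 mm
θ = 78° = 1.361357 rad
V = θ·R_c·A = 1.361357·11.3618·249.3750 = 3857.206 mm³

Volume = 3857.206 mm³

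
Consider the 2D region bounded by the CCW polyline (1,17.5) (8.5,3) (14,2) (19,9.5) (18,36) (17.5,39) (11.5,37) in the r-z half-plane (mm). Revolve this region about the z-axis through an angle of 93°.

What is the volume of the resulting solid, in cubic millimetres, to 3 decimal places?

Volume = 8264.300 mm³

Profile (r,z), 7 vertices: (1,17.5) (8.5,3) (14,2) (19,9.5) (18,36) (17.5,39) (11.5,37)
edge 0: (1,17.5)→(8.5,3)  cross = 1·3 − 8.5·17.5 = -145.7500; (r_i+r_j)·cross = 9.5·-145.7500 = -1384.6250
edge 1: (8.5,3)→(14,2)  cross = 8.5·2 − 14·3 = -25.0000; (r_i+r_j)·cross = 22.5·-25.0000 = -562.5000
edge 2: (14,2)→(19,9.5)  cross = 14·9.5 − 19·2 = 95.0000; (r_i+r_j)·cross = 33·95.0000 = 3135.0000
edge 3: (19,9.5)→(18,36)  cross = 19·36 − 18·9.5 = 513.0000; (r_i+r_j)·cross = 37·513.0000 = 18981.0000
edge 4: (18,36)→(17.5,39)  cross = 18·39 − 17.5·36 = 72.0000; (r_i+r_j)·cross = 35.5·72.0000 = 2556.0000
edge 5: (17.5,39)→(11.5,37)  cross = 17.5·37 − 11.5·39 = 199.0000; (r_i+r_j)·cross = 29·199.0000 = 5771.0000
edge 6: (11.5,37)→(1,17.5)  cross = 11.5·17.5 − 1·37 = 164.2500; (r_i+r_j)·cross = 12.5·164.2500 = 2053.1250
Σcross = 872.5000 → A = |Σcross|/2 = 436.2500 mm²
Σ(r_i+r_j)·cross = 30549.0000 → first moment M = |Σ|/6 = 5091.5000
R_c = M/A = 5091.5000/436.2500 = 11.6711 mm
θ = 93° = 1.623156 rad
V = θ·R_c·A = 1.623156·11.6711·436.2500 = 8264.300 mm³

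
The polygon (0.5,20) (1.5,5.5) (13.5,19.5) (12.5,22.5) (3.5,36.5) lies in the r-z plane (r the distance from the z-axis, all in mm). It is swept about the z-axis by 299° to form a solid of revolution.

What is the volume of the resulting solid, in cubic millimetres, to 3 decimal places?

Volume = 6155.696 mm³

Profile (r,z), 5 vertices: (0.5,20) (1.5,5.5) (13.5,19.5) (12.5,22.5) (3.5,36.5)
edge 0: (0.5,20)→(1.5,5.5)  cross = 0.5·5.5 − 1.5·20 = -27.2500; (r_i+r_j)·cross = 2·-27.2500 = -54.5000
edge 1: (1.5,5.5)→(13.5,19.5)  cross = 1.5·19.5 − 13.5·5.5 = -45.0000; (r_i+r_j)·cross = 15·-45.0000 = -675.0000
edge 2: (13.5,19.5)→(12.5,22.5)  cross = 13.5·22.5 − 12.5·19.5 = 60.0000; (r_i+r_j)·cross = 26·60.0000 = 1560.0000
edge 3: (12.5,22.5)→(3.5,36.5)  cross = 12.5·36.5 − 3.5·22.5 = 377.5000; (r_i+r_j)·cross = 16·377.5000 = 6040.0000
edge 4: (3.5,36.5)→(0.5,20)  cross = 3.5·20 − 0.5·36.5 = 51.7500; (r_i+r_j)·cross = 4·51.7500 = 207.0000
Σcross = 417.0000 → A = |Σcross|/2 = 208.5000 mm²
Σ(r_i+r_j)·cross = 7077.5000 → first moment M = |Σ|/6 = 1179.5833
R_c = M/A = 1179.5833/208.5000 = 5.6575 mm
θ = 299° = 5.218534 rad
V = θ·R_c·A = 5.218534·5.6575·208.5000 = 6155.696 mm³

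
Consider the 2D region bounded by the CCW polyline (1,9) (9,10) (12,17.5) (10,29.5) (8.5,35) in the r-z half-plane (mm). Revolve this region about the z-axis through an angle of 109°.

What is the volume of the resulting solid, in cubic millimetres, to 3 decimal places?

Profile (r,z), 5 vertices: (1,9) (9,10) (12,17.5) (10,29.5) (8.5,35)
edge 0: (1,9)→(9,10)  cross = 1·10 − 9·9 = -71.0000; (r_i+r_j)·cross = 10·-71.0000 = -710.0000
edge 1: (9,10)→(12,17.5)  cross = 9·17.5 − 12·10 = 37.5000; (r_i+r_j)·cross = 21·37.5000 = 787.5000
edge 2: (12,17.5)→(10,29.5)  cross = 12·29.5 − 10·17.5 = 179.0000; (r_i+r_j)·cross = 22·179.0000 = 3938.0000
edge 3: (10,29.5)→(8.5,35)  cross = 10·35 − 8.5·29.5 = 99.2500; (r_i+r_j)·cross = 18.5·99.2500 = 1836.1250
edge 4: (8.5,35)→(1,9)  cross = 8.5·9 − 1·35 = 41.5000; (r_i+r_j)·cross = 9.5·41.5000 = 394.2500
Σcross = 286.2500 → A = |Σcross|/2 = 143.1250 mm²
Σ(r_i+r_j)·cross = 6245.8750 → first moment M = |Σ|/6 = 1040.9792
R_c = M/A = 1040.9792/143.1250 = 7.2732 mm
θ = 109° = 1.902409 rad
V = θ·R_c·A = 1.902409·7.2732·143.1250 = 1980.368 mm³

Volume = 1980.368 mm³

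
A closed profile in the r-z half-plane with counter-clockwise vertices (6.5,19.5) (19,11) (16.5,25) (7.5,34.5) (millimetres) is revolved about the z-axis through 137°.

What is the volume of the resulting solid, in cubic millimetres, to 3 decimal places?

Volume = 4329.786 mm³

Profile (r,z), 4 vertices: (6.5,19.5) (19,11) (16.5,25) (7.5,34.5)
edge 0: (6.5,19.5)→(19,11)  cross = 6.5·11 − 19·19.5 = -299.0000; (r_i+r_j)·cross = 25.5·-299.0000 = -7624.5000
edge 1: (19,11)→(16.5,25)  cross = 19·25 − 16.5·11 = 293.5000; (r_i+r_j)·cross = 35.5·293.5000 = 10419.2500
edge 2: (16.5,25)→(7.5,34.5)  cross = 16.5·34.5 − 7.5·25 = 381.7500; (r_i+r_j)·cross = 24·381.7500 = 9162.0000
edge 3: (7.5,34.5)→(6.5,19.5)  cross = 7.5·19.5 − 6.5·34.5 = -78.0000; (r_i+r_j)·cross = 14·-78.0000 = -1092.0000
Σcross = 298.2500 → A = |Σcross|/2 = 149.1250 mm²
Σ(r_i+r_j)·cross = 10864.7500 → first moment M = |Σ|/6 = 1810.7917
R_c = M/A = 1810.7917/149.1250 = 12.1428 mm
θ = 137° = 2.391101 rad
V = θ·R_c·A = 2.391101·12.1428·149.1250 = 4329.786 mm³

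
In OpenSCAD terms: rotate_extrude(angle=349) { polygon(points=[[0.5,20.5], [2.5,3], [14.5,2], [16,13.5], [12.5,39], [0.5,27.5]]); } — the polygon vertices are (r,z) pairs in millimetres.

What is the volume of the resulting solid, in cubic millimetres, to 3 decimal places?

Profile (r,z), 6 vertices: (0.5,20.5) (2.5,3) (14.5,2) (16,13.5) (12.5,39) (0.5,27.5)
edge 0: (0.5,20.5)→(2.5,3)  cross = 0.5·3 − 2.5·20.5 = -49.7500; (r_i+r_j)·cross = 3·-49.7500 = -149.2500
edge 1: (2.5,3)→(14.5,2)  cross = 2.5·2 − 14.5·3 = -38.5000; (r_i+r_j)·cross = 17·-38.5000 = -654.5000
edge 2: (14.5,2)→(16,13.5)  cross = 14.5·13.5 − 16·2 = 163.7500; (r_i+r_j)·cross = 30.5·163.7500 = 4994.3750
edge 3: (16,13.5)→(12.5,39)  cross = 16·39 − 12.5·13.5 = 455.2500; (r_i+r_j)·cross = 28.5·455.2500 = 12974.6250
edge 4: (12.5,39)→(0.5,27.5)  cross = 12.5·27.5 − 0.5·39 = 324.2500; (r_i+r_j)·cross = 13·324.2500 = 4215.2500
edge 5: (0.5,27.5)→(0.5,20.5)  cross = 0.5·20.5 − 0.5·27.5 = -3.5000; (r_i+r_j)·cross = 1·-3.5000 = -3.5000
Σcross = 851.5000 → A = |Σcross|/2 = 425.7500 mm²
Σ(r_i+r_j)·cross = 21377.0000 → first moment M = |Σ|/6 = 3562.8333
R_c = M/A = 3562.8333/425.7500 = 8.3684 mm
θ = 349° = 6.091199 rad
V = θ·R_c·A = 6.091199·8.3684·425.7500 = 21701.927 mm³

Volume = 21701.927 mm³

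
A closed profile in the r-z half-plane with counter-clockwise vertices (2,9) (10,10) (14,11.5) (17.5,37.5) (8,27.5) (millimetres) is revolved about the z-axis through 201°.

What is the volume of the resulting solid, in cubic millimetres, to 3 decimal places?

Profile (r,z), 5 vertices: (2,9) (10,10) (14,11.5) (17.5,37.5) (8,27.5)
edge 0: (2,9)→(10,10)  cross = 2·10 − 10·9 = -70.0000; (r_i+r_j)·cross = 12·-70.0000 = -840.0000
edge 1: (10,10)→(14,11.5)  cross = 10·11.5 − 14·10 = -25.0000; (r_i+r_j)·cross = 24·-25.0000 = -600.0000
edge 2: (14,11.5)→(17.5,37.5)  cross = 14·37.5 − 17.5·11.5 = 323.7500; (r_i+r_j)·cross = 31.5·323.7500 = 10198.1250
edge 3: (17.5,37.5)→(8,27.5)  cross = 17.5·27.5 − 8·37.5 = 181.2500; (r_i+r_j)·cross = 25.5·181.2500 = 4621.8750
edge 4: (8,27.5)→(2,9)  cross = 8·9 − 2·27.5 = 17.0000; (r_i+r_j)·cross = 10·17.0000 = 170.0000
Σcross = 427.0000 → A = |Σcross|/2 = 213.5000 mm²
Σ(r_i+r_j)·cross = 13550.0000 → first moment M = |Σ|/6 = 2258.3333
R_c = M/A = 2258.3333/213.5000 = 10.5777 mm
θ = 201° = 3.508112 rad
V = θ·R_c·A = 3.508112·10.5777·213.5000 = 7922.486 mm³

Volume = 7922.486 mm³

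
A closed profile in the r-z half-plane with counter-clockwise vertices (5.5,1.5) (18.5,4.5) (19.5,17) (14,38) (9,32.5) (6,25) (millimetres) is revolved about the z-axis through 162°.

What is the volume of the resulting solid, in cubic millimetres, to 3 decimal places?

Profile (r,z), 6 vertices: (5.5,1.5) (18.5,4.5) (19.5,17) (14,38) (9,32.5) (6,25)
edge 0: (5.5,1.5)→(18.5,4.5)  cross = 5.5·4.5 − 18.5·1.5 = -3.0000; (r_i+r_j)·cross = 24·-3.0000 = -72.0000
edge 1: (18.5,4.5)→(19.5,17)  cross = 18.5·17 − 19.5·4.5 = 226.7500; (r_i+r_j)·cross = 38·226.7500 = 8616.5000
edge 2: (19.5,17)→(14,38)  cross = 19.5·38 − 14·17 = 503.0000; (r_i+r_j)·cross = 33.5·503.0000 = 16850.5000
edge 3: (14,38)→(9,32.5)  cross = 14·32.5 − 9·38 = 113.0000; (r_i+r_j)·cross = 23·113.0000 = 2599.0000
edge 4: (9,32.5)→(6,25)  cross = 9·25 − 6·32.5 = 30.0000; (r_i+r_j)·cross = 15·30.0000 = 450.0000
edge 5: (6,25)→(5.5,1.5)  cross = 6·1.5 − 5.5·25 = -128.5000; (r_i+r_j)·cross = 11.5·-128.5000 = -1477.7500
Σcross = 741.2500 → A = |Σcross|/2 = 370.6250 mm²
Σ(r_i+r_j)·cross = 26966.2500 → first moment M = |Σ|/6 = 4494.3750
R_c = M/A = 4494.3750/370.6250 = 12.1265 mm
θ = 162° = 2.827433 rad
V = θ·R_c·A = 2.827433·12.1265·370.6250 = 12707.546 mm³

Volume = 12707.546 mm³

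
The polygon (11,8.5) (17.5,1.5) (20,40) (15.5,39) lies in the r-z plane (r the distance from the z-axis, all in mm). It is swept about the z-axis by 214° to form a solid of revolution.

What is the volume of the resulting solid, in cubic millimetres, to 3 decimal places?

Profile (r,z), 4 vertices: (11,8.5) (17.5,1.5) (20,40) (15.5,39)
edge 0: (11,8.5)→(17.5,1.5)  cross = 11·1.5 − 17.5·8.5 = -132.2500; (r_i+r_j)·cross = 28.5·-132.2500 = -3769.1250
edge 1: (17.5,1.5)→(20,40)  cross = 17.5·40 − 20·1.5 = 670.0000; (r_i+r_j)·cross = 37.5·670.0000 = 25125.0000
edge 2: (20,40)→(15.5,39)  cross = 20·39 − 15.5·40 = 160.0000; (r_i+r_j)·cross = 35.5·160.0000 = 5680.0000
edge 3: (15.5,39)→(11,8.5)  cross = 15.5·8.5 − 11·39 = -297.2500; (r_i+r_j)·cross = 26.5·-297.2500 = -7877.1250
Σcross = 400.5000 → A = |Σcross|/2 = 200.2500 mm²
Σ(r_i+r_j)·cross = 19158.7500 → first moment M = |Σ|/6 = 3193.1250
R_c = M/A = 3193.1250/200.2500 = 15.9457 mm
θ = 214° = 3.735005 rad
V = θ·R_c·A = 3.735005·15.9457·200.2500 = 11926.337 mm³

Volume = 11926.337 mm³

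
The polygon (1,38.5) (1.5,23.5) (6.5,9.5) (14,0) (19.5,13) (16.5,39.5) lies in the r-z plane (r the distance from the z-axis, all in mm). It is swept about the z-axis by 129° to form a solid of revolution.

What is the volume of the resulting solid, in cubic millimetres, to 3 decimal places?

Profile (r,z), 6 vertices: (1,38.5) (1.5,23.5) (6.5,9.5) (14,0) (19.5,13) (16.5,39.5)
edge 0: (1,38.5)→(1.5,23.5)  cross = 1·23.5 − 1.5·38.5 = -34.2500; (r_i+r_j)·cross = 2.5·-34.2500 = -85.6250
edge 1: (1.5,23.5)→(6.5,9.5)  cross = 1.5·9.5 − 6.5·23.5 = -138.5000; (r_i+r_j)·cross = 8·-138.5000 = -1108.0000
edge 2: (6.5,9.5)→(14,0)  cross = 6.5·0 − 14·9.5 = -133.0000; (r_i+r_j)·cross = 20.5·-133.0000 = -2726.5000
edge 3: (14,0)→(19.5,13)  cross = 14·13 − 19.5·0 = 182.0000; (r_i+r_j)·cross = 33.5·182.0000 = 6097.0000
edge 4: (19.5,13)→(16.5,39.5)  cross = 19.5·39.5 − 16.5·13 = 555.7500; (r_i+r_j)·cross = 36·555.7500 = 20007.0000
edge 5: (16.5,39.5)→(1,38.5)  cross = 16.5·38.5 − 1·39.5 = 595.7500; (r_i+r_j)·cross = 17.5·595.7500 = 10425.6250
Σcross = 1027.7500 → A = |Σcross|/2 = 513.8750 mm²
Σ(r_i+r_j)·cross = 32609.5000 → first moment M = |Σ|/6 = 5434.9167
R_c = M/A = 5434.9167/513.8750 = 10.5763 mm
θ = 129° = 2.251475 rad
V = θ·R_c·A = 2.251475·10.5763·513.8750 = 12236.578 mm³

Volume = 12236.578 mm³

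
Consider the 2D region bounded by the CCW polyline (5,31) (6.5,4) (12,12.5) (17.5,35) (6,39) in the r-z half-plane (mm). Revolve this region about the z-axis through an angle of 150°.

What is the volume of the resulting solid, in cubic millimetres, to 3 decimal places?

Volume = 6749.843 mm³

Profile (r,z), 5 vertices: (5,31) (6.5,4) (12,12.5) (17.5,35) (6,39)
edge 0: (5,31)→(6.5,4)  cross = 5·4 − 6.5·31 = -181.5000; (r_i+r_j)·cross = 11.5·-181.5000 = -2087.2500
edge 1: (6.5,4)→(12,12.5)  cross = 6.5·12.5 − 12·4 = 33.2500; (r_i+r_j)·cross = 18.5·33.2500 = 615.1250
edge 2: (12,12.5)→(17.5,35)  cross = 12·35 − 17.5·12.5 = 201.2500; (r_i+r_j)·cross = 29.5·201.2500 = 5936.8750
edge 3: (17.5,35)→(6,39)  cross = 17.5·39 − 6·35 = 472.5000; (r_i+r_j)·cross = 23.5·472.5000 = 11103.7500
edge 4: (6,39)→(5,31)  cross = 6·31 − 5·39 = -9.0000; (r_i+r_j)·cross = 11·-9.0000 = -99.0000
Σcross = 516.5000 → A = |Σcross|/2 = 258.2500 mm²
Σ(r_i+r_j)·cross = 15469.5000 → first moment M = |Σ|/6 = 2578.2500
R_c = M/A = 2578.2500/258.2500 = 9.9835 mm
θ = 150° = 2.617994 rad
V = θ·R_c·A = 2.617994·9.9835·258.2500 = 6749.843 mm³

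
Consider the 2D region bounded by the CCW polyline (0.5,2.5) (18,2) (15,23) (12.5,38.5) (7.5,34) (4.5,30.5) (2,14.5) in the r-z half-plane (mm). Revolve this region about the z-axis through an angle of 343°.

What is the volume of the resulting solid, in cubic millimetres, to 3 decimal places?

Volume = 23436.069 mm³

Profile (r,z), 7 vertices: (0.5,2.5) (18,2) (15,23) (12.5,38.5) (7.5,34) (4.5,30.5) (2,14.5)
edge 0: (0.5,2.5)→(18,2)  cross = 0.5·2 − 18·2.5 = -44.0000; (r_i+r_j)·cross = 18.5·-44.0000 = -814.0000
edge 1: (18,2)→(15,23)  cross = 18·23 − 15·2 = 384.0000; (r_i+r_j)·cross = 33·384.0000 = 12672.0000
edge 2: (15,23)→(12.5,38.5)  cross = 15·38.5 − 12.5·23 = 290.0000; (r_i+r_j)·cross = 27.5·290.0000 = 7975.0000
edge 3: (12.5,38.5)→(7.5,34)  cross = 12.5·34 − 7.5·38.5 = 136.2500; (r_i+r_j)·cross = 20·136.2500 = 2725.0000
edge 4: (7.5,34)→(4.5,30.5)  cross = 7.5·30.5 − 4.5·34 = 75.7500; (r_i+r_j)·cross = 12·75.7500 = 909.0000
edge 5: (4.5,30.5)→(2,14.5)  cross = 4.5·14.5 − 2·30.5 = 4.2500; (r_i+r_j)·cross = 6.5·4.2500 = 27.6250
edge 6: (2,14.5)→(0.5,2.5)  cross = 2·2.5 − 0.5·14.5 = -2.2500; (r_i+r_j)·cross = 2.5·-2.2500 = -5.6250
Σcross = 844.0000 → A = |Σcross|/2 = 422.0000 mm²
Σ(r_i+r_j)·cross = 23489.0000 → first moment M = |Σ|/6 = 3914.8333
R_c = M/A = 3914.8333/422.0000 = 9.2769 mm
θ = 343° = 5.986479 rad
V = θ·R_c·A = 5.986479·9.2769·422.0000 = 23436.069 mm³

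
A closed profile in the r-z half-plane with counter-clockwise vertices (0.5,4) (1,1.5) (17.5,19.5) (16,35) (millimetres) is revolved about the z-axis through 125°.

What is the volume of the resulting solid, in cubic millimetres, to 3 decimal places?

Volume = 3892.175 mm³

Profile (r,z), 4 vertices: (0.5,4) (1,1.5) (17.5,19.5) (16,35)
edge 0: (0.5,4)→(1,1.5)  cross = 0.5·1.5 − 1·4 = -3.2500; (r_i+r_j)·cross = 1.5·-3.2500 = -4.8750
edge 1: (1,1.5)→(17.5,19.5)  cross = 1·19.5 − 17.5·1.5 = -6.7500; (r_i+r_j)·cross = 18.5·-6.7500 = -124.8750
edge 2: (17.5,19.5)→(16,35)  cross = 17.5·35 − 16·19.5 = 300.5000; (r_i+r_j)·cross = 33.5·300.5000 = 10066.7500
edge 3: (16,35)→(0.5,4)  cross = 16·4 − 0.5·35 = 46.5000; (r_i+r_j)·cross = 16.5·46.5000 = 767.2500
Σcross = 337.0000 → A = |Σcross|/2 = 168.5000 mm²
Σ(r_i+r_j)·cross = 10704.2500 → first moment M = |Σ|/6 = 1784.0417
R_c = M/A = 1784.0417/168.5000 = 10.5878 mm
θ = 125° = 2.181662 rad
V = θ·R_c·A = 2.181662·10.5878·168.5000 = 3892.175 mm³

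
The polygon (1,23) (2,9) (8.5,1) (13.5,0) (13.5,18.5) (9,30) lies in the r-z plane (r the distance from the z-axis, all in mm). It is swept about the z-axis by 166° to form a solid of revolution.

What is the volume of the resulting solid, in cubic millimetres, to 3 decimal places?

Profile (r,z), 6 vertices: (1,23) (2,9) (8.5,1) (13.5,0) (13.5,18.5) (9,30)
edge 0: (1,23)→(2,9)  cross = 1·9 − 2·23 = -37.0000; (r_i+r_j)·cross = 3·-37.0000 = -111.0000
edge 1: (2,9)→(8.5,1)  cross = 2·1 − 8.5·9 = -74.5000; (r_i+r_j)·cross = 10.5·-74.5000 = -782.2500
edge 2: (8.5,1)→(13.5,0)  cross = 8.5·0 − 13.5·1 = -13.5000; (r_i+r_j)·cross = 22·-13.5000 = -297.0000
edge 3: (13.5,0)→(13.5,18.5)  cross = 13.5·18.5 − 13.5·0 = 249.7500; (r_i+r_j)·cross = 27·249.7500 = 6743.2500
edge 4: (13.5,18.5)→(9,30)  cross = 13.5·30 − 9·18.5 = 238.5000; (r_i+r_j)·cross = 22.5·238.5000 = 5366.2500
edge 5: (9,30)→(1,23)  cross = 9·23 − 1·30 = 177.0000; (r_i+r_j)·cross = 10·177.0000 = 1770.0000
Σcross = 540.2500 → A = |Σcross|/2 = 270.1250 mm²
Σ(r_i+r_j)·cross = 12689.2500 → first moment M = |Σ|/6 = 2114.8750
R_c = M/A = 2114.8750/270.1250 = 7.8292 mm
θ = 166° = 2.897247 rad
V = θ·R_c·A = 2.897247·7.8292·270.1250 = 6127.314 mm³

Volume = 6127.314 mm³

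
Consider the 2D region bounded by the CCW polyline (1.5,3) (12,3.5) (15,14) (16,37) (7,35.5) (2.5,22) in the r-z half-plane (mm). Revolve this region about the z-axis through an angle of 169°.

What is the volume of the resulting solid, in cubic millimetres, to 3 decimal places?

Profile (r,z), 6 vertices: (1.5,3) (12,3.5) (15,14) (16,37) (7,35.5) (2.5,22)
edge 0: (1.5,3)→(12,3.5)  cross = 1.5·3.5 − 12·3 = -30.7500; (r_i+r_j)·cross = 13.5·-30.7500 = -415.1250
edge 1: (12,3.5)→(15,14)  cross = 12·14 − 15·3.5 = 115.5000; (r_i+r_j)·cross = 27·115.5000 = 3118.5000
edge 2: (15,14)→(16,37)  cross = 15·37 − 16·14 = 331.0000; (r_i+r_j)·cross = 31·331.0000 = 10261.0000
edge 3: (16,37)→(7,35.5)  cross = 16·35.5 − 7·37 = 309.0000; (r_i+r_j)·cross = 23·309.0000 = 7107.0000
edge 4: (7,35.5)→(2.5,22)  cross = 7·22 − 2.5·35.5 = 65.2500; (r_i+r_j)·cross = 9.5·65.2500 = 619.8750
edge 5: (2.5,22)→(1.5,3)  cross = 2.5·3 − 1.5·22 = -25.5000; (r_i+r_j)·cross = 4·-25.5000 = -102.0000
Σcross = 764.5000 → A = |Σcross|/2 = 382.2500 mm²
Σ(r_i+r_j)·cross = 20589.2500 → first moment M = |Σ|/6 = 3431.5417
R_c = M/A = 3431.5417/382.2500 = 8.9772 mm
θ = 169° = 2.949606 rad
V = θ·R_c·A = 2.949606·8.9772·382.2500 = 10121.697 mm³

Volume = 10121.697 mm³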